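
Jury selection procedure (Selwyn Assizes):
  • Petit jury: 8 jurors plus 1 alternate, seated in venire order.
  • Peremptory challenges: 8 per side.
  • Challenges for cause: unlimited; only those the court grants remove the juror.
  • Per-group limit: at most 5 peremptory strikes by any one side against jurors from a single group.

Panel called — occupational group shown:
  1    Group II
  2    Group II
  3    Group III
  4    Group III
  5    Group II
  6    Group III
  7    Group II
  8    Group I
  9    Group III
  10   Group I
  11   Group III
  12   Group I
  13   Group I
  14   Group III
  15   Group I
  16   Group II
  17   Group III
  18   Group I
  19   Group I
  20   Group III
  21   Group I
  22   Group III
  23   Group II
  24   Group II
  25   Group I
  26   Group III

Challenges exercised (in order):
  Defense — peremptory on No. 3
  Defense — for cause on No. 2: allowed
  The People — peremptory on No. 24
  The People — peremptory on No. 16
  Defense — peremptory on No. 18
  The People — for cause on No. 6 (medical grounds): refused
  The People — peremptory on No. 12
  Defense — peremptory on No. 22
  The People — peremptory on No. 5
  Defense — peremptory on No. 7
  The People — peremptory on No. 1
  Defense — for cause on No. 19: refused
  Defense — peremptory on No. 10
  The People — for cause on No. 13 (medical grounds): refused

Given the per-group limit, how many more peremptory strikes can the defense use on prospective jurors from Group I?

Defense peremptories so far: #3, #18, #22, #7, #10 — 5 of 8 used, 3 left overall.
Against Group I: #18, #10 — 2 used; per-group cap 5 leaves 3.
Binding limit: min(3, 3) = 3.

3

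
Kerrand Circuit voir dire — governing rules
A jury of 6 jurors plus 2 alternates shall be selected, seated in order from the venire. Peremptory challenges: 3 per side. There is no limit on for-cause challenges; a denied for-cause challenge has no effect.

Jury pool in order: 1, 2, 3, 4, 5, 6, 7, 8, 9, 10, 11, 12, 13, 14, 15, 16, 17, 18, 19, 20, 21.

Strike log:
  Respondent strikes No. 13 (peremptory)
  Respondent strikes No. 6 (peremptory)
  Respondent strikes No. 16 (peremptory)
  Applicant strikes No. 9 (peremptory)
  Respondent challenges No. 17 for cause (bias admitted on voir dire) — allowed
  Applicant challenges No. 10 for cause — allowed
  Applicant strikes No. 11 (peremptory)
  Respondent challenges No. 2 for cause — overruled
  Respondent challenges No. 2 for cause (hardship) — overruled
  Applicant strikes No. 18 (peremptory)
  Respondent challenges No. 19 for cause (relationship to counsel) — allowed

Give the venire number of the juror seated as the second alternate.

Removed: #6, #9, #10, #11, #13, #16, #17, #18, #19. (#2 stays — for-cause denied.)
Seating in order: seats 1–6 → #1, #2, #3, #4, #5, #7; alternates → #8, #12.
So alternate 2 is #12.

12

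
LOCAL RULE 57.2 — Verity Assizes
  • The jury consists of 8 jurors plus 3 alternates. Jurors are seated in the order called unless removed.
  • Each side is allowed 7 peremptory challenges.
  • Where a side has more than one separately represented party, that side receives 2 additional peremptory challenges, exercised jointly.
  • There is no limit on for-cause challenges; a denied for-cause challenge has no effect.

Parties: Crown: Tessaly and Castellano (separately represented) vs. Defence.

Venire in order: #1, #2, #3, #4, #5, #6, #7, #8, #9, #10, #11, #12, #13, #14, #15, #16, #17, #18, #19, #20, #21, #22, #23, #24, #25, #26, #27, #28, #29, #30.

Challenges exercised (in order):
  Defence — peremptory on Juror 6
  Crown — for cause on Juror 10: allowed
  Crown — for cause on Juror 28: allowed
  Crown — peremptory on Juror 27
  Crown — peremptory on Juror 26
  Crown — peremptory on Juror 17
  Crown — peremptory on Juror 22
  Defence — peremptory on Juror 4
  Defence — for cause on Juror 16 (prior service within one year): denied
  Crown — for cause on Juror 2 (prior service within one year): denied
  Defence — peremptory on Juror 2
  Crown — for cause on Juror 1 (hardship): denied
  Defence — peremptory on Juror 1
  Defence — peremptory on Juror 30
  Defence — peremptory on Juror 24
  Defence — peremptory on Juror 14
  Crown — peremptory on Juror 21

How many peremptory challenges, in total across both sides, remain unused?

4

Crown allotment: 7 base + 2 multi-party = 9. Defence allotment: 7.
Crown peremptories used: #27, #26, #17, #22, #21 — 5 (for-cause on #10, #28, #2, #1 don't count).
Defence peremptories used: #6, #4, #2, #1, #30, #24, #14 — 7 (the for-cause on #16 doesn't count).
Remaining: (9 − 5) + (7 − 7) = 4.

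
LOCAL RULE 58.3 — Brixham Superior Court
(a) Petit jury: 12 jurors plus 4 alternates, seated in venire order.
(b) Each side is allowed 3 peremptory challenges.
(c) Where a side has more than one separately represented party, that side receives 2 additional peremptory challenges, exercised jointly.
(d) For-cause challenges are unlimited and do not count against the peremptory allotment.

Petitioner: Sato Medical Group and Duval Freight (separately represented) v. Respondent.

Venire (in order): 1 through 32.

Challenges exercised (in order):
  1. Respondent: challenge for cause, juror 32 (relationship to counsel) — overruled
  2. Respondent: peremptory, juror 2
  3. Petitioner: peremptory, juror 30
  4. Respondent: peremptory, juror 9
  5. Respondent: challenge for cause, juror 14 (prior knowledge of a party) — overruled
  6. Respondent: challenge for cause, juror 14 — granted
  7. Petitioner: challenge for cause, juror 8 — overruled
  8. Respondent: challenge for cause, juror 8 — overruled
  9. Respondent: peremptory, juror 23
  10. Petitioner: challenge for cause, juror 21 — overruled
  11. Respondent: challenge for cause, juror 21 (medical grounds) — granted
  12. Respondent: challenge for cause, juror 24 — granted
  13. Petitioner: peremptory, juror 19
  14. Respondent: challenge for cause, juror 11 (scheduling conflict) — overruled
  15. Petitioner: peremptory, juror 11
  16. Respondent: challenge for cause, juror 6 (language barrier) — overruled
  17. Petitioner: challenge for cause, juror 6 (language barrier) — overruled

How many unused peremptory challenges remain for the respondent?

Respondent allotment: 3.
Respondent peremptories used: #2, #9, #23 — 3 (for-cause on #32, #14, #14, #8, #21, #24, #11, #6 don't count).
Remaining: 3 − 3 = 0.

0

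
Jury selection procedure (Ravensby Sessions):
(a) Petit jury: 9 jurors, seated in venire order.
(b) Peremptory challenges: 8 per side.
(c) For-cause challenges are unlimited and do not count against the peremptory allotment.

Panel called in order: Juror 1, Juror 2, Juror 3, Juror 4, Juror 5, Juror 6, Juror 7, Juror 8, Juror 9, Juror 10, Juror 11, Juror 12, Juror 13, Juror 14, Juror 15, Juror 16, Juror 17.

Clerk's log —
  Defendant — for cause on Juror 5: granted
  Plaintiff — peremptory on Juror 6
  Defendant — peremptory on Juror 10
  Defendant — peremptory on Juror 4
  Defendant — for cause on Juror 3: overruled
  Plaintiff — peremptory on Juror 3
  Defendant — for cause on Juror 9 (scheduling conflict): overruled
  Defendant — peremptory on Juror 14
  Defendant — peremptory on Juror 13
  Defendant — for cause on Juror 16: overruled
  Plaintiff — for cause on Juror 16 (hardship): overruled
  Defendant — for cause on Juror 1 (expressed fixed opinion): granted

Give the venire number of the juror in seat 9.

Removed: #1, #3, #4, #5, #6, #10, #13, #14. (#9, #16 stay — for-cause denied.)
Seating in order: seats 1–9 → #2, #7, #8, #9, #11, #12, #15, #16, #17.
So seat 9 is #17.

17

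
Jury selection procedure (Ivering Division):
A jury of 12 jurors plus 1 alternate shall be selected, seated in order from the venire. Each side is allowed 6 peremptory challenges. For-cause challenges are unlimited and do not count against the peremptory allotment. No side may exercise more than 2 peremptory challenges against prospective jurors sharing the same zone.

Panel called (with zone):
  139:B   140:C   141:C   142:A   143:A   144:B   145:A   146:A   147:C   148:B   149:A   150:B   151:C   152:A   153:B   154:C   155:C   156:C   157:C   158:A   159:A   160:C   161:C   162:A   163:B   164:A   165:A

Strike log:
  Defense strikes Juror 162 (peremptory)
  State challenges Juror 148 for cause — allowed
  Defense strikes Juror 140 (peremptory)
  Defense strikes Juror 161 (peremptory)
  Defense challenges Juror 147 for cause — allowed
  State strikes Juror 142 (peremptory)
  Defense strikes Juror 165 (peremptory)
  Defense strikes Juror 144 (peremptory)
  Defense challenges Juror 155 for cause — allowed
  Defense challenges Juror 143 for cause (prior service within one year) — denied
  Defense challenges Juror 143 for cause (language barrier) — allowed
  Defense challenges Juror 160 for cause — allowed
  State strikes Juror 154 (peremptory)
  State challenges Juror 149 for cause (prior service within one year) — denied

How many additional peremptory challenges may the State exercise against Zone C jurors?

State peremptories so far: #142, #154 — 2 of 6 used, 4 left overall.
Against Zone C: #154 — 1 used; per-zone cap 2 leaves 1.
Binding limit: min(4, 1) = 1.

1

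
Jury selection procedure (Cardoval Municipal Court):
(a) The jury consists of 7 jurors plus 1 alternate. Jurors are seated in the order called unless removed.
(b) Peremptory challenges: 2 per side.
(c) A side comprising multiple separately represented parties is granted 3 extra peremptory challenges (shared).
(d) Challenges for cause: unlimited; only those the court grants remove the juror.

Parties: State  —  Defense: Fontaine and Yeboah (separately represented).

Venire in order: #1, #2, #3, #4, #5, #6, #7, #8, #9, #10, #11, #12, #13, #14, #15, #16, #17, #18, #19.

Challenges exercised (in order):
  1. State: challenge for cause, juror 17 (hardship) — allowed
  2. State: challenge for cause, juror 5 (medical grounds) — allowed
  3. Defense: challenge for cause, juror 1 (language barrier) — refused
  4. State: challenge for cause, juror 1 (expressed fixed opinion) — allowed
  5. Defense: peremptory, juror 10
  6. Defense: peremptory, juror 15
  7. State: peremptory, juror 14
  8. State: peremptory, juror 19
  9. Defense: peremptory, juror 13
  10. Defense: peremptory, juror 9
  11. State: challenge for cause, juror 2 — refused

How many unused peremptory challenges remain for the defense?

Defense allotment: 2 base + 3 multi-party = 5.
Defense peremptories used: #10, #15, #13, #9 — 4 (the for-cause on #1 doesn't count).
Remaining: 5 − 4 = 1.

1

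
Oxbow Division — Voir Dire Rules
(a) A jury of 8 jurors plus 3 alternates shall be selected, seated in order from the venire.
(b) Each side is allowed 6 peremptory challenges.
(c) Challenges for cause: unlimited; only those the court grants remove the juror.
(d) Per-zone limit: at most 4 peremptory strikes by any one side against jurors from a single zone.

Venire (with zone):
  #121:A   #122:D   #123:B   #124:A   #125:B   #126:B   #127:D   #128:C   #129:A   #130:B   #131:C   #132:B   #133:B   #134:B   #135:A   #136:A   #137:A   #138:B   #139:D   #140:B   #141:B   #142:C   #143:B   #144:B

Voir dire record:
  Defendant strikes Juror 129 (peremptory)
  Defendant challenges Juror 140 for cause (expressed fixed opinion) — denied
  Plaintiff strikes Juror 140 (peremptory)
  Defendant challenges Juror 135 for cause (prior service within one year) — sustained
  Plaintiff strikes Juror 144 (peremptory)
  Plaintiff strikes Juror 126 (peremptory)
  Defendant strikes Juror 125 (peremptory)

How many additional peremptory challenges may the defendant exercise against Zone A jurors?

Defendant peremptories so far: #129, #125 — 2 of 6 used, 4 left overall.
Against Zone A: #129 — 1 used; per-zone cap 4 leaves 3.
Binding limit: min(4, 3) = 3.

3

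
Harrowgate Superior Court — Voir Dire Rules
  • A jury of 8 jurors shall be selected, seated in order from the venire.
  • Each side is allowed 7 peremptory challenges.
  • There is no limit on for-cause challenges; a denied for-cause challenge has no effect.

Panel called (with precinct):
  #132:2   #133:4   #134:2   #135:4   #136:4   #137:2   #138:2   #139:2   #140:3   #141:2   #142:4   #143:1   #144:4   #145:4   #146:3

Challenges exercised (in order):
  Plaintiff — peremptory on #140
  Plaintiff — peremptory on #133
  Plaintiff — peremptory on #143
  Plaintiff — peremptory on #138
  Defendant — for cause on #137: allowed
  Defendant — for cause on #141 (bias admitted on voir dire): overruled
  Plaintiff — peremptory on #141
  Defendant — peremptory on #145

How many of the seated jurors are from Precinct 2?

Removed: #133, #137, #138, #140, #141, #143, #145.
Seated jurors 1–8: #132, #134, #135, #136, #139, #142, #144, #146.
Of those, in Precinct 2: #132, #134, #139 → 3.

3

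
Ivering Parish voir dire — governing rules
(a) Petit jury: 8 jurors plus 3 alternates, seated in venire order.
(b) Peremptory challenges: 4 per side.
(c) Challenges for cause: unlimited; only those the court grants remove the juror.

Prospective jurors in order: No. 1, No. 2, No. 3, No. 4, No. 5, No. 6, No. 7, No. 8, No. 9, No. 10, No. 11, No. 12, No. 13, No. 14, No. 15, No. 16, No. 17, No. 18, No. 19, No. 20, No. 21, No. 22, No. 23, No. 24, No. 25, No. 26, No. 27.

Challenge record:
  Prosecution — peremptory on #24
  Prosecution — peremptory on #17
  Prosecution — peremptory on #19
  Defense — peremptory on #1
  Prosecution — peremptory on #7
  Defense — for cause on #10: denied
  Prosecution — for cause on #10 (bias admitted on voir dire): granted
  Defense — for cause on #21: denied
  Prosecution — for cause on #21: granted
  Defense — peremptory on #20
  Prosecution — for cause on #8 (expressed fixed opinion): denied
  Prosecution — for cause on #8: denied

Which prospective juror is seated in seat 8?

11

Removed: #1, #7, #10, #17, #19, #20, #21, #24. (#8 stays — for-cause denied.)
Seating in order: seats 1–8 → #2, #3, #4, #5, #6, #8, #9, #11; alternates → #12, #13, #14.
So seat 8 is #11.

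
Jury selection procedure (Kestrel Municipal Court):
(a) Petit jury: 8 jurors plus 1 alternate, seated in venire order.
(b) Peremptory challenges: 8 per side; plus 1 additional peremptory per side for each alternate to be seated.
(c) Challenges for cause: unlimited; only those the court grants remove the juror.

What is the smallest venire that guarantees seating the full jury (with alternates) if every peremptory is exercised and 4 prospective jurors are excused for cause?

31

Seats to fill: 8 + 1 alternates = 9.
Peremptories: 8 + 1×1 = 9 per side × 2 sides = 18.
For-cause removals: 4.
Minimum venire: 9 + 18 + 4 = 31.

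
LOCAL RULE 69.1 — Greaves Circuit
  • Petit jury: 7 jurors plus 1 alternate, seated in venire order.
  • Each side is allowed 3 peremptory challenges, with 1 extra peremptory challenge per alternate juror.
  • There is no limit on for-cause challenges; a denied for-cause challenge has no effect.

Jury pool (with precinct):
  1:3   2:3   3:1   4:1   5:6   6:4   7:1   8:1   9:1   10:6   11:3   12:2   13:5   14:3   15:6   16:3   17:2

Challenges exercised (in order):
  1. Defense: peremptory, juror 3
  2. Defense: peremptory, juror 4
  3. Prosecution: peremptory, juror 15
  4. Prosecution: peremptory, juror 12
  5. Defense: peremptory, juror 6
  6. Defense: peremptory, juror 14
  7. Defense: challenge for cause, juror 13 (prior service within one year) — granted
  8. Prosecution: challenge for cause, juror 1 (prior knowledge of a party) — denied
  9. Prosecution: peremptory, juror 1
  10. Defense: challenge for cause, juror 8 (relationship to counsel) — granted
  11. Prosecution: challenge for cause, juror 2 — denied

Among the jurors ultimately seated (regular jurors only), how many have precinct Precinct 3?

3

Removed: #1, #3, #4, #6, #8, #12, #13, #14, #15.
Seated jurors 1–7: #2, #5, #7, #9, #10, #11, #16 (alternates #17 not counted).
Of those, in Precinct 3: #2, #11, #16 → 3.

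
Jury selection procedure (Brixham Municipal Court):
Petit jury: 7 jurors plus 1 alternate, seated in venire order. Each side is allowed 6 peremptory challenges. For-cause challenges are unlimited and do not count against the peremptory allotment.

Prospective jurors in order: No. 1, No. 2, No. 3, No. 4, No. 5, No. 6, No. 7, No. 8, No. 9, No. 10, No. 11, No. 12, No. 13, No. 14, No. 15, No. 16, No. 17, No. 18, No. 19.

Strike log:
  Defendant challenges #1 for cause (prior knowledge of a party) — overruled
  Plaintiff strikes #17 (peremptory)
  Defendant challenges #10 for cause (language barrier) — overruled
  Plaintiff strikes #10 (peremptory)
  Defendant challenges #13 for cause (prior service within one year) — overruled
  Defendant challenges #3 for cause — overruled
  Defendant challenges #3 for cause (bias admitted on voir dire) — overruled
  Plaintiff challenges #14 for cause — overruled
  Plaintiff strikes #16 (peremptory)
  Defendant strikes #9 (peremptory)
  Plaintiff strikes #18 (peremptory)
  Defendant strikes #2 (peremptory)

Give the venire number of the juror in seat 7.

Removed: #2, #9, #10, #16, #17, #18. (#1, #3, #13, #14 stay — for-cause denied.)
Seating in order: seats 1–7 → #1, #3, #4, #5, #6, #7, #8; alternates → #11.
So seat 7 is #8.

8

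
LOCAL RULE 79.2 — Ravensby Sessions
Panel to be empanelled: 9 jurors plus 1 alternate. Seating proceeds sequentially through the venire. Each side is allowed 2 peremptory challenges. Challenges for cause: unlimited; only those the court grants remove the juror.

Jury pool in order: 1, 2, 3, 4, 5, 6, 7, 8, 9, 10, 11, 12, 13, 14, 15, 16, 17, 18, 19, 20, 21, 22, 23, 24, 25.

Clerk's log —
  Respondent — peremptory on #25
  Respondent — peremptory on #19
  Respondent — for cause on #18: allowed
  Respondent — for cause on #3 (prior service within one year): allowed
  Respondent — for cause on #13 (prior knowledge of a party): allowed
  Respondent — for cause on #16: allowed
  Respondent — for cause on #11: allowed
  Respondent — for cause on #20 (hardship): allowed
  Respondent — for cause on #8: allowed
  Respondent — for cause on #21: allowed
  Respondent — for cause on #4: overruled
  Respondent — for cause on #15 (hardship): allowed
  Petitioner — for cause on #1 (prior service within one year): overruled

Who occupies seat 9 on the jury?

12

Removed: #3, #8, #11, #13, #15, #16, #18, #19, #20, #21, #25. (#1, #4 stay — for-cause denied.)
Filling seats in venire order through position 9: #1, #2, #4, #5, #6, #7, #9, #10, #12.
So seat 9 is #12.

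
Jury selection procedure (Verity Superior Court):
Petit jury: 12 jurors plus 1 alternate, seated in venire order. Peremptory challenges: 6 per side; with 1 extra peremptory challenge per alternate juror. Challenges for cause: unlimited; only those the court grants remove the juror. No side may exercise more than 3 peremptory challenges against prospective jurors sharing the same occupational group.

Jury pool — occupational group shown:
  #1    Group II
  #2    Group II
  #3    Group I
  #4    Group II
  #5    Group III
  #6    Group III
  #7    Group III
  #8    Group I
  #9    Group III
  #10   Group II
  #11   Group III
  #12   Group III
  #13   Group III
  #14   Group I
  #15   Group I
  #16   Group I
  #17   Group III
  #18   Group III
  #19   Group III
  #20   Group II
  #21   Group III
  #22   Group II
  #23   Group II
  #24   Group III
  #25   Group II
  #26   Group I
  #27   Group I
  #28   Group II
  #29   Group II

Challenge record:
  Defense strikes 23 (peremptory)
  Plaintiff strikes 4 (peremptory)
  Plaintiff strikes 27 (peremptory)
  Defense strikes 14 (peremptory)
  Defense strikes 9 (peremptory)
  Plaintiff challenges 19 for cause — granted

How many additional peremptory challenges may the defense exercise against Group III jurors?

2

Defense peremptories so far: #23, #14, #9 — 3 of 7 used, 4 left overall.
Against Group III: #9 — 1 used; per-group cap 3 leaves 2.
Binding limit: min(4, 2) = 2.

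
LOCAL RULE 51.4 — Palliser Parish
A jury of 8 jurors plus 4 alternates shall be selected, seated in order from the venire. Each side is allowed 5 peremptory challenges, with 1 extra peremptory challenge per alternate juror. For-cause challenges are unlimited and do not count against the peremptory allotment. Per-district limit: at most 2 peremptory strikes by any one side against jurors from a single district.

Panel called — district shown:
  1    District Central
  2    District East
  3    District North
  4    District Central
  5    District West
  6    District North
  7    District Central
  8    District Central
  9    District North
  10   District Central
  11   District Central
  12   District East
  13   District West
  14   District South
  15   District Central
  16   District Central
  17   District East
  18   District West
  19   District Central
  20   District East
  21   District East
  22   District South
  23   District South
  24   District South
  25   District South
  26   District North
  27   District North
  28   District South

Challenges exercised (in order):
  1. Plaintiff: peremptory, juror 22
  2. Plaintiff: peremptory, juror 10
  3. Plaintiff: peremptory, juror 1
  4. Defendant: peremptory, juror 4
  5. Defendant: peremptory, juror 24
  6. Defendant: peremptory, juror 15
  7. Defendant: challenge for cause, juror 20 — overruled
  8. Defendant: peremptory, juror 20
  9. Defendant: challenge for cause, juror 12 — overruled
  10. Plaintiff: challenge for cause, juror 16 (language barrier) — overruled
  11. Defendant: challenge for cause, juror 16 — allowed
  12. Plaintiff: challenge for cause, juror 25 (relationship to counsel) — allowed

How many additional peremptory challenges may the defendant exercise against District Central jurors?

0

Defendant peremptories so far: #4, #24, #15, #20 — 4 of 9 used, 5 left overall.
Against District Central: #4, #15 — 2 used; per-district cap 2 leaves 0.
Binding limit: min(5, 0) = 0.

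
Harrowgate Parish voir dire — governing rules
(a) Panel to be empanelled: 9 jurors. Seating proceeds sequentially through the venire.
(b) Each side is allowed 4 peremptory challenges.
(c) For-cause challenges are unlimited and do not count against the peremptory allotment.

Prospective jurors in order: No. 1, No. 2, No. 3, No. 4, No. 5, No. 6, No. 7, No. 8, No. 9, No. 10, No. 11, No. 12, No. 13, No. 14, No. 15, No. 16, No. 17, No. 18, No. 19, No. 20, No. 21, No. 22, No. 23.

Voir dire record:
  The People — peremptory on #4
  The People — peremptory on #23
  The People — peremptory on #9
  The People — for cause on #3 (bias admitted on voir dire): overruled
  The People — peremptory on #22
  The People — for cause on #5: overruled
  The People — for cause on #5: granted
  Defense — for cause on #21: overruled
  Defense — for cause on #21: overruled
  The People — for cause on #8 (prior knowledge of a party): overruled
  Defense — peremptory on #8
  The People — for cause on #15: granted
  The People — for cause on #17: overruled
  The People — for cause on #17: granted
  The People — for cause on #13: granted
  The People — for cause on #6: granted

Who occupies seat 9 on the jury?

Removed: #4, #5, #6, #8, #9, #13, #15, #17, #22, #23. (#3, #21 stay — for-cause denied.)
Filling seats in venire order through position 9: #1, #2, #3, #7, #10, #11, #12, #14, #16.
So seat 9 is #16.

16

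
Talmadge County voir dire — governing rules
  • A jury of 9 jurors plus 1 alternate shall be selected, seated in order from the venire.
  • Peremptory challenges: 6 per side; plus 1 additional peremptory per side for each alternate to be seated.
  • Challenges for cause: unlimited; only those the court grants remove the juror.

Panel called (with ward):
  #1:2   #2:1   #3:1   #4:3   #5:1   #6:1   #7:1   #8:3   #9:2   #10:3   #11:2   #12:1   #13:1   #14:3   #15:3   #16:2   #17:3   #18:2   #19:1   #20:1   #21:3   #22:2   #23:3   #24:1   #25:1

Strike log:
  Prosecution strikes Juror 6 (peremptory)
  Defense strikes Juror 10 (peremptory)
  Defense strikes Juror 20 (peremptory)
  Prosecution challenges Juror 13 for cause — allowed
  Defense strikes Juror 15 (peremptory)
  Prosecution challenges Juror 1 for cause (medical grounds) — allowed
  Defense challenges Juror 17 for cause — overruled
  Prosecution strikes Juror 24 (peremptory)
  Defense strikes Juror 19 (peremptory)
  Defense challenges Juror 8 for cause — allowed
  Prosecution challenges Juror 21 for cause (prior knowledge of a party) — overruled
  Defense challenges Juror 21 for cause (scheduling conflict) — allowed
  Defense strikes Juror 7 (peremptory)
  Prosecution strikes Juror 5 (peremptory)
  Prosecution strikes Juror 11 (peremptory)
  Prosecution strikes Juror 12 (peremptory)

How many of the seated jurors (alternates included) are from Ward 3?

4

Removed: #1, #5, #6, #7, #8, #10, #11, #12, #13, #15, #19, #20, #21, #24.
Seated (10 incl. alternates): #2, #3, #4, #9, #14, #16, #17, #18, #22, #23.
Of those, in Ward 3: #4, #14, #17, #23 → 4.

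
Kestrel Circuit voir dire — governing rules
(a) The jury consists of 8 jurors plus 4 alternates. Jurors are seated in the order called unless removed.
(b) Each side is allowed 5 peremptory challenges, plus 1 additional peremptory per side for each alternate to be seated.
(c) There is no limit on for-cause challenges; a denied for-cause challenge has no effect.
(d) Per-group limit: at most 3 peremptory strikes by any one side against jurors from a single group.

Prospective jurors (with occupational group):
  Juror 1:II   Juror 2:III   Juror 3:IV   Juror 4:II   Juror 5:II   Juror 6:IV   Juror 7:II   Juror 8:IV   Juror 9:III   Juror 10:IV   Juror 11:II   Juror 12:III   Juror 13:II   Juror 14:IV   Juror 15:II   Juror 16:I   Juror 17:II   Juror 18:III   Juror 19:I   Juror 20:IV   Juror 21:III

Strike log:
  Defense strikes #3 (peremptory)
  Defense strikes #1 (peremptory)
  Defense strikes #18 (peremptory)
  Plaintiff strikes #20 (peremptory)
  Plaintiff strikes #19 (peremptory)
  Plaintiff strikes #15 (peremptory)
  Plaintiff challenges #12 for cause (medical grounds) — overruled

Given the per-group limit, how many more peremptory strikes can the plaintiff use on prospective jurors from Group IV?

2

Plaintiff peremptories so far: #20, #19, #15 — 3 of 9 used, 6 left overall.
Against Group IV: #20 — 1 used; per-group cap 3 leaves 2.
Binding limit: min(6, 2) = 2.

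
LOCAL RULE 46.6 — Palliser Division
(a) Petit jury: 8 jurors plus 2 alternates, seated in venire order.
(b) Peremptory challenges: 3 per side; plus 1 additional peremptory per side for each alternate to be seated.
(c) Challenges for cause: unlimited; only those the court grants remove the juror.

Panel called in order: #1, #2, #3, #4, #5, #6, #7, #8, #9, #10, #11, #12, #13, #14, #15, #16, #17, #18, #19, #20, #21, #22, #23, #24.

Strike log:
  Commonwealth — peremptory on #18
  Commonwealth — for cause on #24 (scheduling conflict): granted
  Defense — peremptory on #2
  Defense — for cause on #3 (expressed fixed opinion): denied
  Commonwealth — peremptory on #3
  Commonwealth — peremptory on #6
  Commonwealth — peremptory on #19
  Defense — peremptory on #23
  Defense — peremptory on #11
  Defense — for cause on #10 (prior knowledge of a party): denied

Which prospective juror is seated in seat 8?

12

Removed: #2, #3, #6, #11, #18, #19, #23, #24. (#10 stays — for-cause denied.)
Seating in order: seats 1–8 → #1, #4, #5, #7, #8, #9, #10, #12; alternates → #13, #14.
So seat 8 is #12.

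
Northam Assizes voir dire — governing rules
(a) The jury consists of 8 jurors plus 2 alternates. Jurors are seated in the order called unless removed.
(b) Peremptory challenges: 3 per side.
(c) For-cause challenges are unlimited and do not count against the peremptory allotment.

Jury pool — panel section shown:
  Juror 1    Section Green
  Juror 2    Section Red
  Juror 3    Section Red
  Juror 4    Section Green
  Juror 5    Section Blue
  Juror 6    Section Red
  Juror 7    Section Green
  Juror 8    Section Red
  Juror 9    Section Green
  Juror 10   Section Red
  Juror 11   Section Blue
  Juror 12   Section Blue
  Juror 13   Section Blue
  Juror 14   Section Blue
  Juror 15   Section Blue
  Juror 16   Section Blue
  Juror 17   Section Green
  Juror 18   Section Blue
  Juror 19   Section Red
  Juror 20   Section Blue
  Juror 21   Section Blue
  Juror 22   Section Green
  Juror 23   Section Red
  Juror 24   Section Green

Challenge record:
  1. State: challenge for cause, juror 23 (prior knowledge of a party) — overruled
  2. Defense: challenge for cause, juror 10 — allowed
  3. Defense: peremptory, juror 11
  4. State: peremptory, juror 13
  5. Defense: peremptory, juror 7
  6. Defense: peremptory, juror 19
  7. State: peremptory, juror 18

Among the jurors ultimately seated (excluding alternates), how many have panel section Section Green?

Removed: #7, #10, #11, #13, #18, #19.
Seated jurors 1–8: #1, #2, #3, #4, #5, #6, #8, #9 (alternates #12, #14 not counted).
Of those, in Section Green: #1, #4, #9 → 3.

3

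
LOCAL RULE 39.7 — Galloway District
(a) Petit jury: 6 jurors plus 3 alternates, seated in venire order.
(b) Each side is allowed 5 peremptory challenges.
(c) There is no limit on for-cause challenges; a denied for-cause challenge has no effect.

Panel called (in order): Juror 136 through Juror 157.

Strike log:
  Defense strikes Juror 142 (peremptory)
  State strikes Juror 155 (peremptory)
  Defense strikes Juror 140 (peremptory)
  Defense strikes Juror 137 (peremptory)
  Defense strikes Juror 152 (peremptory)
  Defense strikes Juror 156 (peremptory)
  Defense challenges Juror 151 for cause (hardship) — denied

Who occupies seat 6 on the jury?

Removed: #137, #140, #142, #152, #155, #156. (#151 stays — for-cause denied.)
Filling seats in venire order through position 6: #136, #138, #139, #141, #143, #144.
So seat 6 is #144.

144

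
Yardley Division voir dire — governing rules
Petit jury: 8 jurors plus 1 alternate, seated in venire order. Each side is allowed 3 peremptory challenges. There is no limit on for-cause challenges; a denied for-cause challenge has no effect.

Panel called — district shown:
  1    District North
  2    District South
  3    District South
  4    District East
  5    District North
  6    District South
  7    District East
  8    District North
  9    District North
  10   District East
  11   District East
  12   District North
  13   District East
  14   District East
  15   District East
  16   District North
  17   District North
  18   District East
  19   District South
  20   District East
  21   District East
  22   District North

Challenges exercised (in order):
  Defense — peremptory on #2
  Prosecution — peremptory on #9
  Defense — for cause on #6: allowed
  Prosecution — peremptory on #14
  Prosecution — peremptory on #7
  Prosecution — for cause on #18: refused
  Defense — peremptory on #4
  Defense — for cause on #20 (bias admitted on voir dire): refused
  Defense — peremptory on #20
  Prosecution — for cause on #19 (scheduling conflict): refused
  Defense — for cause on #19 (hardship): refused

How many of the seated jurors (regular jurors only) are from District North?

Removed: #2, #4, #6, #7, #9, #14, #20.
Seated jurors 1–8: #1, #3, #5, #8, #10, #11, #12, #13 (alternates #15 not counted).
Of those, in District North: #1, #5, #8, #12 → 4.

4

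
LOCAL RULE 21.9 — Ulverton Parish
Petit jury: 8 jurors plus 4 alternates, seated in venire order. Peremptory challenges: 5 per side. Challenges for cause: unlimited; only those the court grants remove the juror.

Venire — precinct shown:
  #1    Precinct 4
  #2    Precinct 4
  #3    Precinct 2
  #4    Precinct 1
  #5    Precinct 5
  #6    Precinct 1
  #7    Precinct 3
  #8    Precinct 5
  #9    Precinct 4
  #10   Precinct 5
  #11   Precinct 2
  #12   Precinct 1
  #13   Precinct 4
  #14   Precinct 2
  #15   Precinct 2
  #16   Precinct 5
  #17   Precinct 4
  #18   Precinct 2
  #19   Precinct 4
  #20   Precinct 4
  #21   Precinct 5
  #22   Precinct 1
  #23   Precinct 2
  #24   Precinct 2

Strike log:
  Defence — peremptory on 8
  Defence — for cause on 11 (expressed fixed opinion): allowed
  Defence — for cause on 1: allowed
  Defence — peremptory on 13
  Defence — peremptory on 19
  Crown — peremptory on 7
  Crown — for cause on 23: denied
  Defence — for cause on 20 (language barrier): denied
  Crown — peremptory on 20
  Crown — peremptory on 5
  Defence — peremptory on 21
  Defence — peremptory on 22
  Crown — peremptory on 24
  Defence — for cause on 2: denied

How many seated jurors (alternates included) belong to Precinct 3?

Removed: #1, #5, #7, #8, #11, #13, #19, #20, #21, #22, #24.
Seated (12 incl. alternates): #2, #3, #4, #6, #9, #10, #12, #14, #15, #16, #17, #18.
None of those are in Precinct 3 → 0.

0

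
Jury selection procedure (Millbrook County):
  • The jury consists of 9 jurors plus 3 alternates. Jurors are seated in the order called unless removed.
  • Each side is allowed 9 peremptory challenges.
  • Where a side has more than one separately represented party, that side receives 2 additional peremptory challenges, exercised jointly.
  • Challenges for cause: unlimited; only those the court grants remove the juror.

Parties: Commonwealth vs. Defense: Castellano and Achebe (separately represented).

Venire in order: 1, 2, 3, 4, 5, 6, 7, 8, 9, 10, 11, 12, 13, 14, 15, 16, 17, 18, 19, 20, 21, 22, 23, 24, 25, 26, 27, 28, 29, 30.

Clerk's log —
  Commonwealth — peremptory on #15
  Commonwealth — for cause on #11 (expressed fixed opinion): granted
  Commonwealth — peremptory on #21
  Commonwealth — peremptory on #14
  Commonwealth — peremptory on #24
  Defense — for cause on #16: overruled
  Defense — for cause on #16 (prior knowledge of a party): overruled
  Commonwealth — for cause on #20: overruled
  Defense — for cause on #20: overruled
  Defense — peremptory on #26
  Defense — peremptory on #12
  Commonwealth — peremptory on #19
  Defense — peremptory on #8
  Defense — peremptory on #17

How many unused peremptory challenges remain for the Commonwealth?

Commonwealth allotment: 9.
Commonwealth peremptories used: #15, #21, #14, #24, #19 — 5 (for-cause on #11, #20 don't count).
Remaining: 9 − 5 = 4.

4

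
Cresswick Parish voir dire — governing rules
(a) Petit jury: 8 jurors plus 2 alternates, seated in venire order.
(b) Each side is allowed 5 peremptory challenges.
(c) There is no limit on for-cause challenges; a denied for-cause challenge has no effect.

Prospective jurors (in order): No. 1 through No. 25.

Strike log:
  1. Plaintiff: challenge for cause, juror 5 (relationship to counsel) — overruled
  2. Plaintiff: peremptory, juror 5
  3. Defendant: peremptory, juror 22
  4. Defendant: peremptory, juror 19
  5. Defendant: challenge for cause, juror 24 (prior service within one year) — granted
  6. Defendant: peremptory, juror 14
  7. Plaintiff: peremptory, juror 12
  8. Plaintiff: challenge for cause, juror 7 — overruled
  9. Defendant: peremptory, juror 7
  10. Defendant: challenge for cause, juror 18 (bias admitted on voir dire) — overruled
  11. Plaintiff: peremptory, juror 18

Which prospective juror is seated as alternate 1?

11

Removed: #5, #7, #12, #14, #18, #19, #22, #24.
Seating in order: seats 1–8 → #1, #2, #3, #4, #6, #8, #9, #10; alternates → #11, #13.
So alternate 1 is #11.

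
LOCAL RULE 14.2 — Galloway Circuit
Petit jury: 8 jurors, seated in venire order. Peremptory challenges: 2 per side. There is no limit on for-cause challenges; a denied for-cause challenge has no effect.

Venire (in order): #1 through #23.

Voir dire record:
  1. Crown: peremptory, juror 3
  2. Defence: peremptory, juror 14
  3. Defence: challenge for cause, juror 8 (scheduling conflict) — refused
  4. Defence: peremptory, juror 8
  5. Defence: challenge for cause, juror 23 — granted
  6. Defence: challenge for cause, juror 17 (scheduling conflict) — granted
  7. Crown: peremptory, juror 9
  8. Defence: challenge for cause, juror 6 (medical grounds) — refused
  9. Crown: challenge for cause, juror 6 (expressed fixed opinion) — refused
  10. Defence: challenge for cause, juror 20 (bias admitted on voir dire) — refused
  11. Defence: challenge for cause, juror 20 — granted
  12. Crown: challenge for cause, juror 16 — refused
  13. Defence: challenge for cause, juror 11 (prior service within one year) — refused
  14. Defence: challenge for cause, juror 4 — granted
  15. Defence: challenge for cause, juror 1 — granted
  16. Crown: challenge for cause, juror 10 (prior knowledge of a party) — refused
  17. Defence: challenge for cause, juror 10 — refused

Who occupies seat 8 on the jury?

Removed: #1, #3, #4, #8, #9, #14, #17, #20, #23. (#6, #10, #11, #16 stay — for-cause denied.)
Seating in order: seats 1–8 → #2, #5, #6, #7, #10, #11, #12, #13.
So seat 8 is #13.

13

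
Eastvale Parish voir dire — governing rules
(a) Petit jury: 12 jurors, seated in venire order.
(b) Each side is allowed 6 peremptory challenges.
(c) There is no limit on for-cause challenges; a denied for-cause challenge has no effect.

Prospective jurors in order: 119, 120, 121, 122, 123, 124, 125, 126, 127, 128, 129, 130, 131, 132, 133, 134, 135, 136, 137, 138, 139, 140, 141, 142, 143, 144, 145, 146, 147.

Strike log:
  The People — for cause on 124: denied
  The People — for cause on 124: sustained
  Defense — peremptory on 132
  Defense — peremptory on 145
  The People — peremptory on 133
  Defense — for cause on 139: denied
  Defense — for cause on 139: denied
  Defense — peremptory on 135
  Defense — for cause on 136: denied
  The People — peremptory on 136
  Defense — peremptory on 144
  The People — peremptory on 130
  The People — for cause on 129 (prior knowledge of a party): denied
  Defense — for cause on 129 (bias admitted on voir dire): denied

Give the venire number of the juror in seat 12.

134

Removed: #124, #130, #132, #133, #135, #136, #144, #145. (#129, #139 stay — for-cause denied.)
Seating in order: seats 1–12 → #119, #120, #121, #122, #123, #125, #126, #127, #128, #129, #131, #134.
So seat 12 is #134.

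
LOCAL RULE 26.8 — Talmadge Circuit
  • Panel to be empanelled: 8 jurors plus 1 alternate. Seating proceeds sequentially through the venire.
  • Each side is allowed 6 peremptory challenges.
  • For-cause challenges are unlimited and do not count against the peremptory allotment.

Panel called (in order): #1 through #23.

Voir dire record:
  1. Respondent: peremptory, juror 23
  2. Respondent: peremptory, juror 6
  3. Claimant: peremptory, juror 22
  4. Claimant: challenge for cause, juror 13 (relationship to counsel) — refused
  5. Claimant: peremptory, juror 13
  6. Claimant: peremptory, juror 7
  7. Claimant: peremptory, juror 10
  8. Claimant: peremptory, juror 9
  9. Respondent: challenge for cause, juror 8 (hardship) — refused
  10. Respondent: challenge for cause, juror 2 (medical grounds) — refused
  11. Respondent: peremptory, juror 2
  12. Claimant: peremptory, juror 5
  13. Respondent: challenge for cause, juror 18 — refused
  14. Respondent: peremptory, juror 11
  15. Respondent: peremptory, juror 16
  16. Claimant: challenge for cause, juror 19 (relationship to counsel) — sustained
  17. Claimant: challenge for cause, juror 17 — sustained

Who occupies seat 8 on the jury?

Removed: #2, #5, #6, #7, #9, #10, #11, #13, #16, #17, #19, #22, #23. (#8, #18 stay — for-cause denied.)
Seating in order: seats 1–8 → #1, #3, #4, #8, #12, #14, #15, #18; alternates → #20.
So seat 8 is #18.

18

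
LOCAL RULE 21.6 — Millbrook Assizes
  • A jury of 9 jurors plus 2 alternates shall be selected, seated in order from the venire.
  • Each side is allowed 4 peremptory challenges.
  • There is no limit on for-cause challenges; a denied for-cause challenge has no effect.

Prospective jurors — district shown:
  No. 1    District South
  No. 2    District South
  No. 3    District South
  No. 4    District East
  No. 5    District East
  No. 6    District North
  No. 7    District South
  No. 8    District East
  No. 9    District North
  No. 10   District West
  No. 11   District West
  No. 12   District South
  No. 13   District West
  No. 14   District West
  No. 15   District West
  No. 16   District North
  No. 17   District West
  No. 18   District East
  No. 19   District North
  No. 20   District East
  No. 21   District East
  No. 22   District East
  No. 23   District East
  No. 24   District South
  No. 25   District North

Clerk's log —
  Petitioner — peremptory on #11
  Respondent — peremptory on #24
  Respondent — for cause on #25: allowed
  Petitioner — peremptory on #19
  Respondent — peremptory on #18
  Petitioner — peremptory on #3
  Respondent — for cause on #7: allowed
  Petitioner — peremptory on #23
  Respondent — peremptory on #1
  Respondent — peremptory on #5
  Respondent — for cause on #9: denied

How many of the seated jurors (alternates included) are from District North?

3

Removed: #1, #3, #5, #7, #11, #18, #19, #23, #24, #25.
Seated (11 incl. alternates): #2, #4, #6, #8, #9, #10, #12, #13, #14, #15, #16.
Of those, in District North: #6, #9, #16 → 3.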